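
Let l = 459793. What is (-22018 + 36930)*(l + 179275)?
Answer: 9529782016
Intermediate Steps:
(-22018 + 36930)*(l + 179275) = (-22018 + 36930)*(459793 + 179275) = 14912*639068 = 9529782016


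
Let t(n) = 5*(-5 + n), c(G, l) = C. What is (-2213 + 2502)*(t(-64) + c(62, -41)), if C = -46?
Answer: -112999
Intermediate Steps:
c(G, l) = -46
t(n) = -25 + 5*n
(-2213 + 2502)*(t(-64) + c(62, -41)) = (-2213 + 2502)*((-25 + 5*(-64)) - 46) = 289*((-25 - 320) - 46) = 289*(-345 - 46) = 289*(-391) = -112999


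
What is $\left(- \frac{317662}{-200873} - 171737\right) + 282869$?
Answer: $\frac{22323735898}{200873} \approx 1.1113 \cdot 10^{5}$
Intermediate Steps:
$\left(- \frac{317662}{-200873} - 171737\right) + 282869 = \left(\left(-317662\right) \left(- \frac{1}{200873}\right) - 171737\right) + 282869 = \left(\frac{317662}{200873} - 171737\right) + 282869 = - \frac{34497008739}{200873} + 282869 = \frac{22323735898}{200873}$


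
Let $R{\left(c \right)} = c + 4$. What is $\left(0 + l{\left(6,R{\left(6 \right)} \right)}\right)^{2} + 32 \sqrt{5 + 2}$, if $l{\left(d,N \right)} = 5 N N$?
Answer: $250000 + 32 \sqrt{7} \approx 2.5008 \cdot 10^{5}$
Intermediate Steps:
$R{\left(c \right)} = 4 + c$
$l{\left(d,N \right)} = 5 N^{2}$
$\left(0 + l{\left(6,R{\left(6 \right)} \right)}\right)^{2} + 32 \sqrt{5 + 2} = \left(0 + 5 \left(4 + 6\right)^{2}\right)^{2} + 32 \sqrt{5 + 2} = \left(0 + 5 \cdot 10^{2}\right)^{2} + 32 \sqrt{7} = \left(0 + 5 \cdot 100\right)^{2} + 32 \sqrt{7} = \left(0 + 500\right)^{2} + 32 \sqrt{7} = 500^{2} + 32 \sqrt{7} = 250000 + 32 \sqrt{7}$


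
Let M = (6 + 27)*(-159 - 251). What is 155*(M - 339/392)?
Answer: -822135345/392 ≈ -2.0973e+6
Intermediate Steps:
M = -13530 (M = 33*(-410) = -13530)
155*(M - 339/392) = 155*(-13530 - 339/392) = 155*(-5304099/392) = -822135345/392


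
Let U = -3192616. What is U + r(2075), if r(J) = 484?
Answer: -3192132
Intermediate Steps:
U + r(2075) = -3192616 + 484 = -3192132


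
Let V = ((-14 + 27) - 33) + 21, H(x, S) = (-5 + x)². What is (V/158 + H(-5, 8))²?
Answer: 249671601/24964 ≈ 10001.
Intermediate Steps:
V = 1 (V = (13 - 33) + 21 = -20 + 21 = 1)
(V/158 + H(-5, 8))² = (1/158 + (-5 - 5)²)² = (1*(1/158) + (-10)²)² = (1/158 + 100)² = (15801/158)² = 249671601/24964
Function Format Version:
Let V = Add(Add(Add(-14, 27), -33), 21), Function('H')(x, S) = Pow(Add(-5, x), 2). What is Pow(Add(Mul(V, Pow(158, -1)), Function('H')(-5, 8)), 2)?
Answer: Rational(249671601, 24964) ≈ 10001.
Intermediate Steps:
V = 1 (V = Add(Add(13, -33), 21) = Add(-20, 21) = 1)
Pow(Add(Mul(V, Pow(158, -1)), Function('H')(-5, 8)), 2) = Pow(Add(Mul(1, Pow(158, -1)), Pow(Add(-5, -5), 2)), 2) = Pow(Add(Mul(1, Rational(1, 158)), Pow(-10, 2)), 2) = Pow(Add(Rational(1, 158), 100), 2) = Pow(Rational(15801, 158), 2) = Rational(249671601, 24964)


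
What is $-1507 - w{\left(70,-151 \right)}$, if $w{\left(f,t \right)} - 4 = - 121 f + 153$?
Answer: $6806$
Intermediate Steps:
$w{\left(f,t \right)} = 157 - 121 f$ ($w{\left(f,t \right)} = 4 - \left(-153 + 121 f\right) = 157 - 121 f$)
$-1507 - w{\left(70,-151 \right)} = -1507 - \left(157 - 8470\right) = -1507 - -8313 = -1507 + 8313 = 6806$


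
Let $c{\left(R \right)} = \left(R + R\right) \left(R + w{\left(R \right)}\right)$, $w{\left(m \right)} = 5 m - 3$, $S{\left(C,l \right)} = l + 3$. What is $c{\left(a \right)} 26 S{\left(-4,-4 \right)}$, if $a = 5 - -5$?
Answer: $-29640$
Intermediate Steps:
$S{\left(C,l \right)} = 3 + l$
$w{\left(m \right)} = -3 + 5 m$
$a = 10$ ($a = 5 + 5 = 10$)
$c{\left(R \right)} = 2 R \left(-3 + 6 R\right)$ ($c{\left(R \right)} = \left(R + R\right) \left(R + \left(-3 + 5 R\right)\right) = 2 R \left(-3 + 6 R\right)$)
$c{\left(a \right)} 26 S{\left(-4,-4 \right)} = 6 \cdot 10 \left(-1 + 2 \cdot 10\right) 26 \left(3 - 4\right) = 6 \cdot 10 \left(-1 + 20\right) 26 \left(-1\right) = 6 \cdot 10 \cdot 19 \cdot 26 \left(-1\right) = 1140 \cdot 26 \left(-1\right) = 29640 \left(-1\right) = -29640$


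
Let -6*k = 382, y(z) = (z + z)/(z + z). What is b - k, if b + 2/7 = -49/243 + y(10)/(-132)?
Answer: 4728025/74844 ≈ 63.172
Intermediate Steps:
y(z) = 1 (y(z) = (2*z)/((2*z)) = (2*z)*(1/(2*z)) = 1)
k = -191/3 (k = -⅙*382 = -191/3 ≈ -63.667)
b = -37043/74844 (b = -2/7 + (-49/243 + 1/(-132)) = -2/7 + (-49*1/243 + 1*(-1/132)) = -2/7 + (-49/243 - 1/132) = -2/7 - 2237/10692 = -37043/74844 ≈ -0.49494)
b - k = -37043/74844 - 1*(-191/3) = -37043/74844 + 191/3 = 4728025/74844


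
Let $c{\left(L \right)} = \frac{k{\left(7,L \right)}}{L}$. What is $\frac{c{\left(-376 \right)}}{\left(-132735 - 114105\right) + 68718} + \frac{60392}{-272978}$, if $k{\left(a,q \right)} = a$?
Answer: $- \frac{288906011927}{1305885259344} \approx -0.22123$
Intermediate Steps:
$c{\left(L \right)} = \frac{7}{L}$
$\frac{c{\left(-376 \right)}}{\left(-132735 - 114105\right) + 68718} + \frac{60392}{-272978} = \frac{7 \frac{1}{-376}}{\left(-132735 - 114105\right) + 68718} + \frac{60392}{-272978} = \frac{7 \left(- \frac{1}{376}\right)}{-246840 + 68718} + 60392 \left(- \frac{1}{272978}\right) = - \frac{7}{376 \left(-178122\right)} - \frac{30196}{136489} = \left(- \frac{7}{376}\right) \left(- \frac{1}{178122}\right) - \frac{30196}{136489} = \frac{1}{9567696} - \frac{30196}{136489} = - \frac{288906011927}{1305885259344}$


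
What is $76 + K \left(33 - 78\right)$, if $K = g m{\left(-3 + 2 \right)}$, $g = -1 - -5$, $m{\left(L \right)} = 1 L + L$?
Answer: $436$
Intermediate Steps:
$m{\left(L \right)} = 2 L$ ($m{\left(L \right)} = L + L = 2 L$)
$g = 4$ ($g = -1 + 5 = 4$)
$K = -8$ ($K = 4 \cdot 2 \left(-3 + 2\right) = 4 \cdot 2 \left(-1\right) = 4 \left(-2\right) = -8$)
$76 + K \left(33 - 78\right) = 76 - 8 \left(33 - 78\right) = 76 - -360 = 76 + 360 = 436$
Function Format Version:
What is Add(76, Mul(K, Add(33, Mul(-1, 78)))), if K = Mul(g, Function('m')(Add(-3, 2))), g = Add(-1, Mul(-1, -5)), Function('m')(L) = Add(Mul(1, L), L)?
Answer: 436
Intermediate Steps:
Function('m')(L) = Mul(2, L) (Function('m')(L) = Add(L, L) = Mul(2, L))
g = 4 (g = Add(-1, 5) = 4)
K = -8 (K = Mul(4, Mul(2, Add(-3, 2))) = Mul(4, Mul(2, -1)) = Mul(4, -2) = -8)
Add(76, Mul(K, Add(33, Mul(-1, 78)))) = Add(76, Mul(-8, Add(33, Mul(-1, 78)))) = Add(76, Mul(-8, Add(33, -78))) = Add(76, Mul(-8, -45)) = Add(76, 360) = 436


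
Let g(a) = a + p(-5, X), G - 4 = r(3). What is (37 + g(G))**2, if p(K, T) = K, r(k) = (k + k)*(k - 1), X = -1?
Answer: 2304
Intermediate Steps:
r(k) = 2*k*(-1 + k) (r(k) = (2*k)*(-1 + k) = 2*k*(-1 + k))
G = 16 (G = 4 + 2*3*(-1 + 3) = 4 + 2*3*2 = 4 + 12 = 16)
g(a) = -5 + a (g(a) = a - 5 = -5 + a)
(37 + g(G))**2 = (37 + (-5 + 16))**2 = (37 + 11)**2 = 48**2 = 2304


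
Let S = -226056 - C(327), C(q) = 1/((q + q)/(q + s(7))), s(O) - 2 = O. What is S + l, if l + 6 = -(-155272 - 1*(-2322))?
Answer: -7969264/109 ≈ -73113.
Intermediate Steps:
s(O) = 2 + O
C(q) = (9 + q)/(2*q) (C(q) = 1/((q + q)/(q + (2 + 7))) = 1/((2*q)/(q + 9)) = 1/((2*q)/(9 + q)) = 1/(2*q/(9 + q)) = (9 + q)/(2*q))
S = -24640160/109 (S = -226056 - (9 + 327)/(2*327) = -226056 - 336/(2*327) = -226056 - 1*56/109 = -226056 - 56/109 = -24640160/109 ≈ -2.2606e+5)
l = 152944 (l = -6 - (-155272 - 1*(-2322)) = -6 - (-155272 + 2322) = -6 - 1*(-152950) = -6 + 152950 = 152944)
S + l = -24640160/109 + 152944 = -7969264/109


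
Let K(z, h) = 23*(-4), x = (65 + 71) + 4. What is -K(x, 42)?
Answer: 92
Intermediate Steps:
x = 140 (x = 136 + 4 = 140)
K(z, h) = -92
-K(x, 42) = -1*(-92) = 92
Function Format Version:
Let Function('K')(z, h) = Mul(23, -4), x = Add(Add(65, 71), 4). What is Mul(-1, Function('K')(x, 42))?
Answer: 92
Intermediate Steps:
x = 140 (x = Add(136, 4) = 140)
Function('K')(z, h) = -92
Mul(-1, Function('K')(x, 42)) = Mul(-1, -92) = 92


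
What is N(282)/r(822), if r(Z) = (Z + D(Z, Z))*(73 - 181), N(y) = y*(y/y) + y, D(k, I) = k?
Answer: -47/14796 ≈ -0.0031765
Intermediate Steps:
N(y) = 2*y (N(y) = y*1 + y = y + y = 2*y)
r(Z) = -216*Z (r(Z) = (Z + Z)*(73 - 181) = (2*Z)*(-108) = -216*Z)
N(282)/r(822) = (2*282)/((-216*822)) = 564/(-177552) = 564*(-1/177552) = -47/14796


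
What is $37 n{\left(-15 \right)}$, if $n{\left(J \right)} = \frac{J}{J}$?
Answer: $37$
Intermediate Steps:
$n{\left(J \right)} = 1$
$37 n{\left(-15 \right)} = 37 \cdot 1 = 37$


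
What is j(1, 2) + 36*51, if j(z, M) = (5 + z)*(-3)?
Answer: 1818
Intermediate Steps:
j(z, M) = -15 - 3*z
j(1, 2) + 36*51 = (-15 - 3*1) + 36*51 = (-15 - 3) + 1836 = -18 + 1836 = 1818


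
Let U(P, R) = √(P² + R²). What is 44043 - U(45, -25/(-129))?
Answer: 44043 - 5*√1347946/129 ≈ 43998.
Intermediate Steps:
44043 - U(45, -25/(-129)) = 44043 - √(45² + (-25/(-129))²) = 44043 - √(2025 + (-25*(-1/129))²) = 44043 - √(2025 + (25/129)²) = 44043 - √(2025 + 625/16641) = 44043 - √(33698650/16641) = 44043 - 5*√1347946/129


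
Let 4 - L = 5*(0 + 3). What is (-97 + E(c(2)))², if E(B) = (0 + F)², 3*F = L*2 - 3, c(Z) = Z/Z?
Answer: 61504/81 ≈ 759.31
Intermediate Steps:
c(Z) = 1
L = -11 (L = 4 - 5*(0 + 3) = 4 - 5*3 = 4 - 1*15 = 4 - 15 = -11)
F = -25/3 (F = (-11*2 - 3)/3 = (-22 - 3)/3 = (⅓)*(-25) = -25/3 ≈ -8.3333)
E(B) = 625/9 (E(B) = (0 - 25/3)² = (-25/3)² = 625/9)
(-97 + E(c(2)))² = (-97 + 625/9)² = (-248/9)² = 61504/81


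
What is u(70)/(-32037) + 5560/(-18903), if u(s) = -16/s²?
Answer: -72734643796/247284792825 ≈ -0.29413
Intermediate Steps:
u(s) = -16/s²
u(70)/(-32037) + 5560/(-18903) = -16/70²/(-32037) + 5560/(-18903) = -16*1/4900*(-1/32037) + 5560*(-1/18903) = -4/1225*(-1/32037) - 5560/18903 = 4/39245325 - 5560/18903 = -72734643796/247284792825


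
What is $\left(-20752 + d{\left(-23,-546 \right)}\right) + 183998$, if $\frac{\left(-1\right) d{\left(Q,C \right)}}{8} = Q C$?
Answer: $62782$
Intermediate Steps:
$d{\left(Q,C \right)} = - 8 C Q$ ($d{\left(Q,C \right)} = - 8 Q C = - 8 C Q$)
$\left(-20752 + d{\left(-23,-546 \right)}\right) + 183998 = \left(-20752 - \left(-4368\right) \left(-23\right)\right) + 183998 = \left(-20752 - 100464\right) + 183998 = -121216 + 183998 = 62782$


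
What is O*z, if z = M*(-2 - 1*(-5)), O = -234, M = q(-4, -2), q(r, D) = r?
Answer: 2808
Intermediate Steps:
M = -4
z = -12 (z = -4*(-2 - 1*(-5)) = -4*(-2 + 5) = -4*3 = -12)
O*z = -234*(-12) = 2808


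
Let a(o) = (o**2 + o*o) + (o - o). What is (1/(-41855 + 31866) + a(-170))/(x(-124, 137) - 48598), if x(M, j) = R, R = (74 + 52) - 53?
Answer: -192454733/161572075 ≈ -1.1911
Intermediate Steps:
R = 73 (R = 126 - 53 = 73)
x(M, j) = 73
a(o) = 2*o**2 (a(o) = (o**2 + o**2) + 0 = 2*o**2 + 0 = 2*o**2)
(1/(-41855 + 31866) + a(-170))/(x(-124, 137) - 48598) = (1/(-41855 + 31866) + 2*(-170)**2)/(73 - 48598) = (1/(-9989) + 2*28900)/(-48525) = (-1/9989 + 57800)*(-1/48525) = (577364199/9989)*(-1/48525) = -192454733/161572075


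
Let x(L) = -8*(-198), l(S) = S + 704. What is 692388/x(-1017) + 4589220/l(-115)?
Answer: 213253917/25916 ≈ 8228.7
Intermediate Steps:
l(S) = 704 + S
x(L) = 1584
692388/x(-1017) + 4589220/l(-115) = 692388/1584 + 4589220/(704 - 115) = 692388*(1/1584) + 4589220/589 = 19233/44 + 4589220*(1/589) = 19233/44 + 4589220/589 = 213253917/25916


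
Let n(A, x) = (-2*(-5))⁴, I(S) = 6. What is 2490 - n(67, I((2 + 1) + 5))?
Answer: -7510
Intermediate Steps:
n(A, x) = 10000 (n(A, x) = 10⁴ = 10000)
2490 - n(67, I((2 + 1) + 5)) = 2490 - 1*10000 = 2490 - 10000 = -7510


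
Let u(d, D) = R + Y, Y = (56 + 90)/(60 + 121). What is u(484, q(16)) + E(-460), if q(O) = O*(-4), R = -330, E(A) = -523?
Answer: -154247/181 ≈ -852.19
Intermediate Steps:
Y = 146/181 ≈ 0.80663
q(O) = -4*O
u(d, D) = -59584/181 (u(d, D) = -330 + 146/181 = -59584/181)
u(484, q(16)) + E(-460) = -59584/181 - 523 = -154247/181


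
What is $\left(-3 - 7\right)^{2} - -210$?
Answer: $310$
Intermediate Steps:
$\left(-3 - 7\right)^{2} - -210 = \left(-10\right)^{2} + 210 = 100 + 210 = 310$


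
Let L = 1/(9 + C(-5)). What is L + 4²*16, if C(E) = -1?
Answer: 2049/8 ≈ 256.13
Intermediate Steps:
L = ⅛ (L = 1/(9 - 1) = 1/8 = ⅛ ≈ 0.12500)
L + 4²*16 = ⅛ + 4²*16 = ⅛ + 16*16 = ⅛ + 256 = 2049/8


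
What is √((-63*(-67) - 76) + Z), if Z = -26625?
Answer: 4*I*√1405 ≈ 149.93*I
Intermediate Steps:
√((-63*(-67) - 76) + Z) = √((-63*(-67) - 76) - 26625) = √((4221 - 76) - 26625) = √(4145 - 26625) = √(-22480) = 4*I*√1405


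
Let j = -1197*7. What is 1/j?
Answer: -1/8379 ≈ -0.00011935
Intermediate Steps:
j = -8379 (j = -57*147 = -8379)
1/j = 1/(-8379) = -1/8379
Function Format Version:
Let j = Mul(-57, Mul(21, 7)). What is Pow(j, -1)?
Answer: Rational(-1, 8379) ≈ -0.00011935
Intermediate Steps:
j = -8379 (j = Mul(-57, 147) = -8379)
Pow(j, -1) = Pow(-8379, -1) = Rational(-1, 8379)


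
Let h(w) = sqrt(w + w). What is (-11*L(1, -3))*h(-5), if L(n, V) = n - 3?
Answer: 22*I*sqrt(10) ≈ 69.57*I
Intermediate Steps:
L(n, V) = -3 + n
h(w) = sqrt(2)*sqrt(w) (h(w) = sqrt(2*w) = sqrt(2)*sqrt(w))
(-11*L(1, -3))*h(-5) = (-11*(-3 + 1))*(sqrt(2)*sqrt(-5)) = (-11*(-2))*(sqrt(2)*(I*sqrt(5))) = 22*(I*sqrt(10)) = 22*I*sqrt(10)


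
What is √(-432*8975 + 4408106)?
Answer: √530906 ≈ 728.63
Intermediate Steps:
√(-432*8975 + 4408106) = √(-3877200 + 4408106) = √530906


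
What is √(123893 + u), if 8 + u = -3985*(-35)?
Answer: 8*√4115 ≈ 513.19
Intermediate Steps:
u = 139467 (u = -8 - 3985*(-35) = -8 + 139475 = 139467)
√(123893 + u) = √(123893 + 139467) = √263360 = 8*√4115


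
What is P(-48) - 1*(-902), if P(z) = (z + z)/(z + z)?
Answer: 903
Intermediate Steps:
P(z) = 1 (P(z) = (2*z)/((2*z)) = (2*z)*(1/(2*z)) = 1)
P(-48) - 1*(-902) = 1 - 1*(-902) = 1 + 902 = 903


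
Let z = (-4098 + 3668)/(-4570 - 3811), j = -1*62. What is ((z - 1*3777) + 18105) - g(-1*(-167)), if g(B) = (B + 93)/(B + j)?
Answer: 2521315546/176001 ≈ 14326.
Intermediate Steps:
j = -62
z = 430/8381 (z = -430/(-8381) = -430*(-1/8381) = 430/8381 ≈ 0.051307)
g(B) = (93 + B)/(-62 + B) (g(B) = (B + 93)/(B - 62) = (93 + B)/(-62 + B))
((z - 1*3777) + 18105) - g(-1*(-167)) = ((430/8381 - 1*3777) + 18105) - (93 - 1*(-167))/(-62 - 1*(-167)) = ((430/8381 - 3777) + 18105) - (93 + 167)/(-62 + 167) = (-31654607/8381 + 18105) - 260/105 = 120083398/8381 - 260/105 = 120083398/8381 - 1*52/21 = 120083398/8381 - 52/21 = 2521315546/176001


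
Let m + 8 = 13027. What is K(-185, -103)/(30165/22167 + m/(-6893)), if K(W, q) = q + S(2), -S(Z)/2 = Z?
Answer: 5449764339/26888276 ≈ 202.68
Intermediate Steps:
m = 13019 (m = -8 + 13027 = 13019)
S(Z) = -2*Z
K(W, q) = -4 + q (K(W, q) = q - 2*2 = q - 4 = -4 + q)
K(-185, -103)/(30165/22167 + m/(-6893)) = (-4 - 103)/(30165/22167 + 13019/(-6893)) = -107/(30165*(1/22167) + 13019*(-1/6893)) = -107/(10055/7389 - 13019/6893) = -107/(-26888276/50932377) = -107*(-50932377/26888276) = 5449764339/26888276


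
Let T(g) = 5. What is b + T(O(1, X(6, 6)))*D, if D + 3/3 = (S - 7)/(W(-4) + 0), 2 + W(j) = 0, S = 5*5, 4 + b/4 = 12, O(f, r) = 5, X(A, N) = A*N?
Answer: -18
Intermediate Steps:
b = 32 (b = -16 + 4*12 = -16 + 48 = 32)
S = 25
W(j) = -2 (W(j) = -2 + 0 = -2)
D = -10 (D = -1 + (25 - 7)/(-2 + 0) = -1 + 18/(-2) = -1 + 18*(-½) = -1 - 9 = -10)
b + T(O(1, X(6, 6)))*D = 32 + 5*(-10) = 32 - 50 = -18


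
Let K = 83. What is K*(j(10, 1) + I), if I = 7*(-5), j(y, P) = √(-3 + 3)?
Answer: -2905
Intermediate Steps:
j(y, P) = 0 (j(y, P) = √0 = 0)
I = -35
K*(j(10, 1) + I) = 83*(0 - 35) = 83*(-35) = -2905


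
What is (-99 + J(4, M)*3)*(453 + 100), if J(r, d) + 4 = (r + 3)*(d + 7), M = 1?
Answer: 31521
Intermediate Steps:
J(r, d) = -4 + (3 + r)*(7 + d) (J(r, d) = -4 + (r + 3)*(d + 7) = -4 + (3 + r)*(7 + d))
(-99 + J(4, M)*3)*(453 + 100) = (-99 + (17 + 3*1 + 7*4 + 1*4)*3)*(453 + 100) = (-99 + (17 + 3 + 28 + 4)*3)*553 = (-99 + 52*3)*553 = (-99 + 156)*553 = 57*553 = 31521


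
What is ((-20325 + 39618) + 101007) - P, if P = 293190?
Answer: -172890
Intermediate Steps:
((-20325 + 39618) + 101007) - P = ((-20325 + 39618) + 101007) - 1*293190 = (19293 + 101007) - 293190 = 120300 - 293190 = -172890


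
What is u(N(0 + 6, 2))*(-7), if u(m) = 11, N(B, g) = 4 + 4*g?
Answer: -77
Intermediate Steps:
u(N(0 + 6, 2))*(-7) = 11*(-7) = -77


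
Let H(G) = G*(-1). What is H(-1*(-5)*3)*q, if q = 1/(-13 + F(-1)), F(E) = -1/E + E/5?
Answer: 75/61 ≈ 1.2295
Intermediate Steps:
H(G) = -G
F(E) = -1/E + E/5 (F(E) = -1/E + E*(1/5) = -1/E + E/5)
q = -5/61 (q = 1/(-13 + (-1/(-1) + (1/5)*(-1))) = 1/(-13 + (-1*(-1) - 1/5)) = 1/(-13 + (1 - 1/5)) = 1/(-13 + 4/5) = 1/(-61/5) = -5/61 ≈ -0.081967)
H(-1*(-5)*3)*q = -(-1*(-5))*3*(-5/61) = -5*3*(-5/61) = -1*15*(-5/61) = -15*(-5/61) = 75/61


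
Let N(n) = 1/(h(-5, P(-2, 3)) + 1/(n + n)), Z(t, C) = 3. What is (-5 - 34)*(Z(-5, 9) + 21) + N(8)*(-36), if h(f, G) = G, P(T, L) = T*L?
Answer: -88344/95 ≈ -929.94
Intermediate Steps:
P(T, L) = L*T
N(n) = 1/(-6 + 1/(2*n)) (N(n) = 1/(3*(-2) + 1/(n + n)) = 1/(-6 + 1/(2*n)))
(-5 - 34)*(Z(-5, 9) + 21) + N(8)*(-36) = (-5 - 34)*(3 + 21) - 2*8/(-1 + 12*8)*(-36) = -39*24 - 2*8/(-1 + 96)*(-36) = -936 - 2*8/95*(-36) = -936 - 2*8*1/95*(-36) = -936 - 16/95*(-36) = -936 + 576/95 = -88344/95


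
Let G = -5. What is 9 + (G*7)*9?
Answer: -306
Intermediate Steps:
9 + (G*7)*9 = 9 - 5*7*9 = 9 - 35*9 = 9 - 315 = -306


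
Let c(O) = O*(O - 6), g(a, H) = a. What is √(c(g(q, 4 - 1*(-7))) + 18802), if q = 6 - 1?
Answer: √18797 ≈ 137.10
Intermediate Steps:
q = 5
c(O) = O*(-6 + O)
√(c(g(q, 4 - 1*(-7))) + 18802) = √(5*(-6 + 5) + 18802) = √(5*(-1) + 18802) = √(-5 + 18802) = √18797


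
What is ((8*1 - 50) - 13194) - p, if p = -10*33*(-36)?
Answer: -25116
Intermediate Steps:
p = 11880 (p = -330*(-36) = 11880)
((8*1 - 50) - 13194) - p = ((8*1 - 50) - 13194) - 1*11880 = ((8 - 50) - 13194) - 11880 = (-42 - 13194) - 11880 = -13236 - 11880 = -25116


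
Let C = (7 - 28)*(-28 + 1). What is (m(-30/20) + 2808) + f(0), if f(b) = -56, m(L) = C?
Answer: 3319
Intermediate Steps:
C = 567 (C = -21*(-27) = 567)
m(L) = 567
(m(-30/20) + 2808) + f(0) = (567 + 2808) - 56 = 3375 - 56 = 3319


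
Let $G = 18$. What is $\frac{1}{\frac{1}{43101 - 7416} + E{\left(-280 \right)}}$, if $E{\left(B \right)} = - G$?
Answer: $- \frac{35685}{642329} \approx -0.055556$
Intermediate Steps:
$E{\left(B \right)} = -18$ ($E{\left(B \right)} = \left(-1\right) 18 = -18$)
$\frac{1}{\frac{1}{43101 - 7416} + E{\left(-280 \right)}} = \frac{1}{\frac{1}{43101 - 7416} - 18} = \frac{1}{\frac{1}{35685} - 18} = \frac{1}{- \frac{642329}{35685}} = - \frac{35685}{642329}$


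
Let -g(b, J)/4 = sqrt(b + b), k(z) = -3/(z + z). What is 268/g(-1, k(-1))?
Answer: 67*I*sqrt(2)/2 ≈ 47.376*I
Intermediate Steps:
k(z) = -3/(2*z) (k(z) = -3*1/(2*z) = -3/(2*z))
g(b, J) = -4*sqrt(2)*sqrt(b) (g(b, J) = -4*sqrt(b + b) = -4*sqrt(2)*sqrt(b))
268/g(-1, k(-1)) = 268/((-4*sqrt(2)*sqrt(-1))) = 268/((-4*sqrt(2)*I)) = 268/((-4*I*sqrt(2))) = 268*(I*sqrt(2)/8) = 67*I*sqrt(2)/2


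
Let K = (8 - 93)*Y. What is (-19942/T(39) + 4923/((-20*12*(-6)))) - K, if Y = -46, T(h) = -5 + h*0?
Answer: 13091/160 ≈ 81.819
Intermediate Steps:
T(h) = -5 (T(h) = -5 + 0 = -5)
K = 3910 (K = (8 - 93)*(-46) = -85*(-46) = 3910)
(-19942/T(39) + 4923/((-20*12*(-6)))) - K = (-19942/(-5) + 4923/((-20*12*(-6)))) - 1*3910 = (-19942*(-1/5) + 4923/((-240*(-6)))) - 3910 = (19942/5 + 4923/1440) - 3910 = (19942/5 + 4923*(1/1440)) - 3910 = (19942/5 + 547/160) - 3910 = 638691/160 - 3910 = 13091/160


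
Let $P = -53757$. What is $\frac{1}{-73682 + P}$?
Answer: $- \frac{1}{127439} \approx -7.8469 \cdot 10^{-6}$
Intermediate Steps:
$\frac{1}{-73682 + P} = \frac{1}{-73682 - 53757} = \frac{1}{-127439} = - \frac{1}{127439}$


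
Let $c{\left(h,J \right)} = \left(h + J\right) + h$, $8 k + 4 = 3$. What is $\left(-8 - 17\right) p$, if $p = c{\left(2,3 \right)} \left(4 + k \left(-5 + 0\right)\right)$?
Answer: $- \frac{6475}{8} \approx -809.38$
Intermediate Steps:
$k = - \frac{1}{8}$ ($k = - \frac{1}{2} + \frac{1}{8} \cdot 3 = - \frac{1}{2} + \frac{3}{8} = - \frac{1}{8} \approx -0.125$)
$c{\left(h,J \right)} = J + 2 h$ ($c{\left(h,J \right)} = \left(J + h\right) + h = J + 2 h$)
$p = \frac{259}{8}$ ($p = \left(3 + 2 \cdot 2\right) \left(4 - \frac{-5 + 0}{8}\right) = \left(3 + 4\right) \left(4 - - \frac{5}{8}\right) = 7 \left(4 + \frac{5}{8}\right) = 7 \cdot \frac{37}{8} = \frac{259}{8} \approx 32.375$)
$\left(-8 - 17\right) p = \left(-8 - 17\right) \frac{259}{8} = \left(-25\right) \frac{259}{8} = - \frac{6475}{8}$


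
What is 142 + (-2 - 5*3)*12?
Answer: -62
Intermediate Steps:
142 + (-2 - 5*3)*12 = 142 + (-2 - 15)*12 = 142 - 17*12 = 142 - 204 = -62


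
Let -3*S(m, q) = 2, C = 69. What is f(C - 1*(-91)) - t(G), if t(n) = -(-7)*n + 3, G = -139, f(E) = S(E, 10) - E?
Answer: 2428/3 ≈ 809.33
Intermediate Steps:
S(m, q) = -⅔ (S(m, q) = -⅓*2 = -⅔)
f(E) = -⅔ - E
t(n) = 3 + 7*n (t(n) = 7*n + 3 = 3 + 7*n)
f(C - 1*(-91)) - t(G) = (-⅔ - (69 - 1*(-91))) - (3 + 7*(-139)) = (-⅔ - (69 + 91)) - (3 - 973) = (-⅔ - 1*160) - 1*(-970) = (-⅔ - 160) + 970 = -482/3 + 970 = 2428/3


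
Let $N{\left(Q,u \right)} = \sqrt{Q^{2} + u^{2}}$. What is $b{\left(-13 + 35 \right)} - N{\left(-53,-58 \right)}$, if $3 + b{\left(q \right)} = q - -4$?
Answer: $23 - \sqrt{6173} \approx -55.568$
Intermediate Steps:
$b{\left(q \right)} = 1 + q$ ($b{\left(q \right)} = -3 + \left(q - -4\right) = -3 + \left(q + 4\right) = -3 + \left(4 + q\right) = 1 + q$)
$b{\left(-13 + 35 \right)} - N{\left(-53,-58 \right)} = \left(1 + \left(-13 + 35\right)\right) - \sqrt{\left(-53\right)^{2} + \left(-58\right)^{2}} = \left(1 + 22\right) - \sqrt{2809 + 3364} = 23 - \sqrt{6173}$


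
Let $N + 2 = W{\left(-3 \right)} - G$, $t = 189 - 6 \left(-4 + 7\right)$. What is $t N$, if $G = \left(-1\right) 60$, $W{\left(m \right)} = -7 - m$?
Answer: $9234$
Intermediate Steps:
$G = -60$
$t = 171$ ($t = 189 - 18 = 171$)
$N = 54$ ($N = -2 - -56 = -2 + \left(\left(-7 + 3\right) + 60\right) = -2 + \left(-4 + 60\right) = -2 + 56 = 54$)
$t N = 171 \cdot 54 = 9234$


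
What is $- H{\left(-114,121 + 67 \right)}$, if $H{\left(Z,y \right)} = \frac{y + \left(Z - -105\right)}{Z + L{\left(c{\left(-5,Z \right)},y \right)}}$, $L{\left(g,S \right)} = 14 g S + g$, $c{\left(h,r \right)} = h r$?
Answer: $- \frac{179}{1500696} \approx -0.00011928$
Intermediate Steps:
$L{\left(g,S \right)} = g + 14 S g$ ($L{\left(g,S \right)} = 14 S g + g = g + 14 S g$)
$H{\left(Z,y \right)} = \frac{105 + Z + y}{Z - 5 Z \left(1 + 14 y\right)}$ ($H{\left(Z,y \right)} = \frac{y + \left(Z - -105\right)}{Z + - 5 Z \left(1 + 14 y\right)} = \frac{y + \left(Z + 105\right)}{Z - 5 Z \left(1 + 14 y\right)} = \frac{y + \left(105 + Z\right)}{Z - 5 Z \left(1 + 14 y\right)} = \frac{105 + Z + y}{Z - 5 Z \left(1 + 14 y\right)}$)
$- H{\left(-114,121 + 67 \right)} = - \frac{105 - 114 + \left(121 + 67\right)}{2 \left(-114\right) \left(-2 - 35 \left(121 + 67\right)\right)} = - \frac{\left(-1\right) \left(105 - 114 + 188\right)}{2 \cdot 114 \left(-2 - 6580\right)} = - \frac{\left(-1\right) 179}{2 \cdot 114 \left(-2 - 6580\right)} = - \frac{\left(-1\right) 179}{2 \cdot 114 \left(-6582\right)} = - \frac{\left(-1\right) \left(-1\right) 179}{2 \cdot 114 \cdot 6582} = \left(-1\right) \frac{179}{1500696} = - \frac{179}{1500696}$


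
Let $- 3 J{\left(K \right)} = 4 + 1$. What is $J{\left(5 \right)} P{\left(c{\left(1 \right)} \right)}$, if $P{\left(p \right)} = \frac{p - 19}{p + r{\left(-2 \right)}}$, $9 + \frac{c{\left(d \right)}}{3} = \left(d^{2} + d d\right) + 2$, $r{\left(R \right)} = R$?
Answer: $- \frac{10}{3} \approx -3.3333$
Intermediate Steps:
$c{\left(d \right)} = -21 + 6 d^{2}$ ($c{\left(d \right)} = -27 + 3 \left(\left(d^{2} + d d\right) + 2\right) = -27 + 3 \left(\left(d^{2} + d^{2}\right) + 2\right) = -27 + 3 \left(2 d^{2} + 2\right) = -27 + 3 \left(2 + 2 d^{2}\right) = -27 + \left(6 + 6 d^{2}\right) = -21 + 6 d^{2}$)
$P{\left(p \right)} = \frac{-19 + p}{-2 + p}$ ($P{\left(p \right)} = \frac{p - 19}{p - 2} = \frac{-19 + p}{-2 + p}$)
$J{\left(K \right)} = - \frac{5}{3}$ ($J{\left(K \right)} = - \frac{4 + 1}{3} = \left(- \frac{1}{3}\right) 5 = - \frac{5}{3}$)
$J{\left(5 \right)} P{\left(c{\left(1 \right)} \right)} = - \frac{5 \frac{-19 - \left(21 - 6 \cdot 1^{2}\right)}{-2 - \left(21 - 6 \cdot 1^{2}\right)}}{3} = - \frac{5 \frac{-19 + \left(-21 + 6 \cdot 1\right)}{-2 + \left(-21 + 6 \cdot 1\right)}}{3} = - \frac{5 \frac{-19 + \left(-21 + 6\right)}{-2 + \left(-21 + 6\right)}}{3} = - \frac{5 \frac{-19 - 15}{-2 - 15}}{3} = - \frac{5 \frac{1}{-17} \left(-34\right)}{3} = - \frac{5 \left(\left(- \frac{1}{17}\right) \left(-34\right)\right)}{3} = \left(- \frac{5}{3}\right) 2 = - \frac{10}{3}$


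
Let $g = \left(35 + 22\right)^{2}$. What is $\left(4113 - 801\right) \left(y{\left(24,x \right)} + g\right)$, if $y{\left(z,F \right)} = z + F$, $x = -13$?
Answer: $10797120$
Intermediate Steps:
$g = 3249$ ($g = 57^{2} = 3249$)
$y{\left(z,F \right)} = F + z$
$\left(4113 - 801\right) \left(y{\left(24,x \right)} + g\right) = \left(4113 - 801\right) \left(\left(-13 + 24\right) + 3249\right) = 3312 \left(11 + 3249\right) = 3312 \cdot 3260 = 10797120$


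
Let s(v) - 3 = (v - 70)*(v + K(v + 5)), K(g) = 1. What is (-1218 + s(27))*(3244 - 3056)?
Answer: -454772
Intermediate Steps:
s(v) = 3 + (1 + v)*(-70 + v) (s(v) = 3 + (v - 70)*(v + 1) = 3 + (-70 + v)*(1 + v) = 3 + (1 + v)*(-70 + v))
(-1218 + s(27))*(3244 - 3056) = (-1218 + (-67 + 27**2 - 69*27))*(3244 - 3056) = (-1218 + (-67 + 729 - 1863))*188 = (-1218 - 1201)*188 = -2419*188 = -454772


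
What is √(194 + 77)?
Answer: √271 ≈ 16.462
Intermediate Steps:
√(194 + 77) = √271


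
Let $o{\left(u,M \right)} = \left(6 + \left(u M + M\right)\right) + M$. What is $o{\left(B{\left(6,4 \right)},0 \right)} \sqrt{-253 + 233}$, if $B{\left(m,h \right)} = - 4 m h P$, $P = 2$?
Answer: $12 i \sqrt{5} \approx 26.833 i$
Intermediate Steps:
$B{\left(m,h \right)} = - 8 h m$ ($B{\left(m,h \right)} = - 4 m h 2 = - 4 h m 2 = - 8 h m$)
$o{\left(u,M \right)} = 6 + 2 M + M u$ ($o{\left(u,M \right)} = \left(6 + \left(M u + M\right)\right) + M = \left(6 + \left(M + M u\right)\right) + M = \left(6 + M + M u\right) + M = 6 + 2 M + M u$)
$o{\left(B{\left(6,4 \right)},0 \right)} \sqrt{-253 + 233} = \left(6 + 2 \cdot 0 + 0 \left(\left(-8\right) 4 \cdot 6\right)\right) \sqrt{-253 + 233} = \left(6 + 0 + 0 \left(-192\right)\right) \sqrt{-20} = \left(6 + 0 + 0\right) 2 i \sqrt{5} = 6 \cdot 2 i \sqrt{5} = 12 i \sqrt{5}$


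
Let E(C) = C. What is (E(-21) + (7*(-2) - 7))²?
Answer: 1764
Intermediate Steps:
(E(-21) + (7*(-2) - 7))² = (-21 + (7*(-2) - 7))² = (-21 + (-14 - 7))² = (-21 - 21)² = (-42)² = 1764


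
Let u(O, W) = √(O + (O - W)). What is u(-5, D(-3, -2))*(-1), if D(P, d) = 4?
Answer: -I*√14 ≈ -3.7417*I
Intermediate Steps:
u(O, W) = √(-W + 2*O)
u(-5, D(-3, -2))*(-1) = √(-1*4 + 2*(-5))*(-1) = √(-4 - 10)*(-1) = √(-14)*(-1) = (I*√14)*(-1) = -I*√14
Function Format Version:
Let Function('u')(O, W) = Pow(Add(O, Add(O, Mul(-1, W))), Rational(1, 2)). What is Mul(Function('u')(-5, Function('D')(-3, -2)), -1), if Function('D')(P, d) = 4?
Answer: Mul(-1, I, Pow(14, Rational(1, 2))) ≈ Mul(-3.7417, I)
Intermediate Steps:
Function('u')(O, W) = Pow(Add(Mul(-1, W), Mul(2, O)), Rational(1, 2))
Mul(Function('u')(-5, Function('D')(-3, -2)), -1) = Mul(Pow(Add(Mul(-1, 4), Mul(2, -5)), Rational(1, 2)), -1) = Mul(Pow(Add(-4, -10), Rational(1, 2)), -1) = Mul(Pow(-14, Rational(1, 2)), -1) = Mul(Mul(I, Pow(14, Rational(1, 2))), -1) = Mul(-1, I, Pow(14, Rational(1, 2)))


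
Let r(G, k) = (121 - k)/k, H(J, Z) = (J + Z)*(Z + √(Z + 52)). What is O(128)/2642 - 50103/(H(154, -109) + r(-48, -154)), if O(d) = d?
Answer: 43656373006/4275555205 + 301644*I*√57/3236605 ≈ 10.211 + 0.70363*I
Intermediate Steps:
H(J, Z) = (J + Z)*(Z + √(52 + Z))
r(G, k) = (121 - k)/k
O(128)/2642 - 50103/(H(154, -109) + r(-48, -154)) = 128/2642 - 50103/(((-109)² + 154*(-109) + 154*√(52 - 109) - 109*√(52 - 109)) + (121 - 1*(-154))/(-154)) = 128*(1/2642) - 50103/((11881 - 16786 + 154*√(-57) - 109*I*√57) - (121 + 154)/154) = 64/1321 - 50103/((11881 - 16786 + 154*(I*√57) - 109*I*√57) - 1/154*275) = 64/1321 - 50103/((11881 - 16786 + 154*I*√57 - 109*I*√57) - 25/14) = 64/1321 - 50103/((-4905 + 45*I*√57) - 25/14) = 64/1321 - 50103/(-68695/14 + 45*I*√57)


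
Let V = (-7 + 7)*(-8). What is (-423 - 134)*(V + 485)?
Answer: -270145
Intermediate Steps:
V = 0 (V = 0*(-8) = 0)
(-423 - 134)*(V + 485) = (-423 - 134)*(0 + 485) = -557*485 = -270145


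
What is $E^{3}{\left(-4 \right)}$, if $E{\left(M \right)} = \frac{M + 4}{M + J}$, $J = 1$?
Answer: $0$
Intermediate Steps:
$E{\left(M \right)} = \frac{4 + M}{1 + M}$ ($E{\left(M \right)} = \frac{M + 4}{M + 1} = \frac{4 + M}{1 + M}$)
$E^{3}{\left(-4 \right)} = \left(\frac{4 - 4}{1 - 4}\right)^{3} = \left(\frac{1}{-3} \cdot 0\right)^{3} = \left(\left(- \frac{1}{3}\right) 0\right)^{3} = 0^{3} = 0$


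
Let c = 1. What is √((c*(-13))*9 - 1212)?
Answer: I*√1329 ≈ 36.455*I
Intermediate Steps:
√((c*(-13))*9 - 1212) = √((1*(-13))*9 - 1212) = √(-13*9 - 1212) = √(-117 - 1212) = √(-1329) = I*√1329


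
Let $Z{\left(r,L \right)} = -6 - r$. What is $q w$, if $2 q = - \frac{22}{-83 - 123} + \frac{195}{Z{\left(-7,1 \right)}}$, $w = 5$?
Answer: $\frac{50240}{103} \approx 487.77$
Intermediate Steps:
$q = \frac{10048}{103}$ ($q = \frac{- \frac{22}{-83 - 123} + \frac{195}{-6 - -7}}{2} = \frac{- \frac{22}{-206} + \frac{195}{-6 + 7}}{2} = \frac{\left(-22\right) \left(- \frac{1}{206}\right) + \frac{195}{1}}{2} = \frac{\frac{11}{103} + 195 \cdot 1}{2} = \frac{\frac{11}{103} + 195}{2} = \frac{1}{2} \cdot \frac{20096}{103} = \frac{10048}{103} \approx 97.553$)
$q w = \frac{10048}{103} \cdot 5 = \frac{50240}{103}$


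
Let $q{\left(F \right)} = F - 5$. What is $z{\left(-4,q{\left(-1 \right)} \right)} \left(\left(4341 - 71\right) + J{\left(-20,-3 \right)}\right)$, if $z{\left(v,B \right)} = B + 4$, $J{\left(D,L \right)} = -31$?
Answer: $-8478$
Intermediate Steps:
$q{\left(F \right)} = -5 + F$ ($q{\left(F \right)} = F - 5 = -5 + F$)
$z{\left(v,B \right)} = 4 + B$
$z{\left(-4,q{\left(-1 \right)} \right)} \left(\left(4341 - 71\right) + J{\left(-20,-3 \right)}\right) = \left(4 - 6\right) \left(\left(4341 - 71\right) - 31\right) = \left(4 - 6\right) \left(4270 - 31\right) = \left(-2\right) 4239 = -8478$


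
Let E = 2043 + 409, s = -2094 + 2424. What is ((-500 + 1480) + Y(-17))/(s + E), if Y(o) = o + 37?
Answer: 500/1391 ≈ 0.35945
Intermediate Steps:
s = 330
Y(o) = 37 + o
E = 2452
((-500 + 1480) + Y(-17))/(s + E) = ((-500 + 1480) + (37 - 17))/(330 + 2452) = (980 + 20)/2782 = 1000*(1/2782) = 500/1391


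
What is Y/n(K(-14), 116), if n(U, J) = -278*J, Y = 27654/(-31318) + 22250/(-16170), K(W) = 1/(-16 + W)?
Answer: 4085681/58324200396 ≈ 7.0051e-5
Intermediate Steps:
Y = -8171362/3617229 (Y = 27654*(-1/31318) + 22250*(-1/16170) = -13827/15659 - 2225/1617 = -8171362/3617229 ≈ -2.2590)
Y/n(K(-14), 116) = -8171362/(3617229*((-278*116))) = -8171362/3617229/(-32248) = -8171362/3617229*(-1/32248) = 4085681/58324200396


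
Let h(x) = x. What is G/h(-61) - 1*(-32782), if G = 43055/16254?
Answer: 32503113253/991494 ≈ 32782.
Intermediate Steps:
G = 43055/16254 (G = 43055*(1/16254) = 43055/16254 ≈ 2.6489)
G/h(-61) - 1*(-32782) = (43055/16254)/(-61) - 1*(-32782) = (43055/16254)*(-1/61) + 32782 = -43055/991494 + 32782 = 32503113253/991494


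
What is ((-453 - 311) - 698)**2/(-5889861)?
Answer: -2137444/5889861 ≈ -0.36290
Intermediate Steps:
((-453 - 311) - 698)**2/(-5889861) = (-764 - 698)**2*(-1/5889861) = (-1462)**2*(-1/5889861) = 2137444*(-1/5889861) = -2137444/5889861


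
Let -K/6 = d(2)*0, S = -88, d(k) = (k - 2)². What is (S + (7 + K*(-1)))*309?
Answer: -25029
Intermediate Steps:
d(k) = (-2 + k)²
K = 0 (K = -6*(-2 + 2)²*0 = -6*0²*0 = -0*0 = -6*0 = 0)
(S + (7 + K*(-1)))*309 = (-88 + (7 + 0*(-1)))*309 = (-88 + (7 + 0))*309 = (-88 + 7)*309 = -81*309 = -25029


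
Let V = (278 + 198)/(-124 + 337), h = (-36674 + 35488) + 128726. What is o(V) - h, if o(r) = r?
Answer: -27165544/213 ≈ -1.2754e+5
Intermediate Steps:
h = 127540 (h = -1186 + 128726 = 127540)
V = 476/213 ≈ 2.2347
o(V) - h = 476/213 - 1*127540 = 476/213 - 127540 = -27165544/213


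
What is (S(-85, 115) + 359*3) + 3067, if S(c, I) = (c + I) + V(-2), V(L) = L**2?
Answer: 4178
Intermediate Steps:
S(c, I) = 4 + I + c (S(c, I) = (c + I) + (-2)**2 = (I + c) + 4 = 4 + I + c)
(S(-85, 115) + 359*3) + 3067 = ((4 + 115 - 85) + 359*3) + 3067 = (34 + 1077) + 3067 = 1111 + 3067 = 4178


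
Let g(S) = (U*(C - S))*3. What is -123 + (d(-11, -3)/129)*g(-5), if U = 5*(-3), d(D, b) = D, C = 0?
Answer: -4464/43 ≈ -103.81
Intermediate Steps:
U = -15
g(S) = 45*S (g(S) = -15*(0 - S)*3 = -(-15)*S*3 = (15*S)*3 = 45*S)
-123 + (d(-11, -3)/129)*g(-5) = -123 + (-11/129)*(45*(-5)) = -123 - 11*1/129*(-225) = -123 - 11/129*(-225) = -123 + 825/43 = -4464/43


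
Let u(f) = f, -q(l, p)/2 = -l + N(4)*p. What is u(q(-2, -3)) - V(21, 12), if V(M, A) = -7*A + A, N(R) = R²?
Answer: 164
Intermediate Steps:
q(l, p) = -32*p + 2*l (q(l, p) = -2*(-l + 4²*p) = -2*(-l + 16*p) = -32*p + 2*l)
V(M, A) = -6*A
u(q(-2, -3)) - V(21, 12) = (-32*(-3) + 2*(-2)) - (-6)*12 = (96 - 4) - 1*(-72) = 92 + 72 = 164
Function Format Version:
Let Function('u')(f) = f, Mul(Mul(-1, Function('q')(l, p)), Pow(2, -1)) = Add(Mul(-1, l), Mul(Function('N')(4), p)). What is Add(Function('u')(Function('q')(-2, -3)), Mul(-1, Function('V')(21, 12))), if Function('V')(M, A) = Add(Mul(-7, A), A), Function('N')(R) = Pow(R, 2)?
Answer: 164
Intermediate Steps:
Function('q')(l, p) = Add(Mul(-32, p), Mul(2, l)) (Function('q')(l, p) = Mul(-2, Add(Mul(-1, l), Mul(Pow(4, 2), p))) = Mul(-2, Add(Mul(-1, l), Mul(16, p))) = Add(Mul(-32, p), Mul(2, l)))
Function('V')(M, A) = Mul(-6, A)
Add(Function('u')(Function('q')(-2, -3)), Mul(-1, Function('V')(21, 12))) = Add(Add(Mul(-32, -3), Mul(2, -2)), Mul(-1, Mul(-6, 12))) = Add(Add(96, -4), Mul(-1, -72)) = Add(92, 72) = 164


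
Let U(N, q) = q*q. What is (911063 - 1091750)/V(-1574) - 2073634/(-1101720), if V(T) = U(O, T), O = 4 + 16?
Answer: 154322249567/85296401835 ≈ 1.8092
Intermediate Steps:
O = 20
U(N, q) = q**2
V(T) = T**2
(911063 - 1091750)/V(-1574) - 2073634/(-1101720) = (911063 - 1091750)/((-1574)**2) - 2073634/(-1101720) = -180687/2477476 - 2073634*(-1/1101720) = -180687*1/2477476 + 1036817/550860 = -180687/2477476 + 1036817/550860 = 154322249567/85296401835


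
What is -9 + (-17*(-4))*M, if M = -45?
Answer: -3069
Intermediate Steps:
-9 + (-17*(-4))*M = -9 - 17*(-4)*(-45) = -9 + 68*(-45) = -9 - 3060 = -3069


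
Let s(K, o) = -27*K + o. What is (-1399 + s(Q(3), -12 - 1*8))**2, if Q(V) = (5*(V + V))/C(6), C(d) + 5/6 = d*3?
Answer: 22806134289/10609 ≈ 2.1497e+6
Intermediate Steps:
C(d) = -5/6 + 3*d (C(d) = -5/6 + d*3 = -5/6 + 3*d)
Q(V) = 60*V/103 (Q(V) = (5*(V + V))/(-5/6 + 3*6) = (5*(2*V))/(-5/6 + 18) = (10*V)/(103/6) = (10*V)*(6/103) = 60*V/103)
s(K, o) = o - 27*K
(-1399 + s(Q(3), -12 - 1*8))**2 = (-1399 + ((-12 - 1*8) - 1620*3/103))**2 = (-1399 + ((-12 - 8) - 27*180/103))**2 = (-1399 + (-20 - 4860/103))**2 = (-1399 - 6920/103)**2 = (-151017/103)**2 = 22806134289/10609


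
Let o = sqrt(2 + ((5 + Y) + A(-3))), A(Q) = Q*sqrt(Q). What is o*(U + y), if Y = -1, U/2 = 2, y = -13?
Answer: -9*sqrt(6 - 3*I*sqrt(3)) ≈ -23.758 + 8.8577*I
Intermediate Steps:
U = 4 (U = 2*2 = 4)
A(Q) = Q**(3/2)
o = sqrt(6 - 3*I*sqrt(3)) (o = sqrt(2 + ((5 - 1) + (-3)**(3/2))) = sqrt(2 + (4 - 3*I*sqrt(3))) = sqrt(6 - 3*I*sqrt(3)) ≈ 2.6398 - 0.98419*I)
o*(U + y) = sqrt(6 - 3*I*sqrt(3))*(4 - 13) = sqrt(6 - 3*I*sqrt(3))*(-9) = -9*sqrt(6 - 3*I*sqrt(3))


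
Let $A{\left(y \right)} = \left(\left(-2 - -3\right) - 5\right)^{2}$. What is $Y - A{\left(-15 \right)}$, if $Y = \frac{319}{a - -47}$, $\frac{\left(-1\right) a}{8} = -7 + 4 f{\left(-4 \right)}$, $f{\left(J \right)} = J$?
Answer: $- \frac{307}{21} \approx -14.619$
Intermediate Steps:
$a = 184$ ($a = - 8 \left(-7 + 4 \left(-4\right)\right) = - 8 \left(-7 - 16\right) = \left(-8\right) \left(-23\right) = 184$)
$A{\left(y \right)} = 16$ ($A{\left(y \right)} = \left(\left(-2 + 3\right) - 5\right)^{2} = \left(1 - 5\right)^{2} = \left(-4\right)^{2} = 16$)
$Y = \frac{29}{21}$ ($Y = \frac{319}{184 - -47} = \frac{319}{184 + 47} = \frac{319}{231} = 319 \cdot \frac{1}{231} = \frac{29}{21} \approx 1.381$)
$Y - A{\left(-15 \right)} = \frac{29}{21} - 16 = - \frac{307}{21}$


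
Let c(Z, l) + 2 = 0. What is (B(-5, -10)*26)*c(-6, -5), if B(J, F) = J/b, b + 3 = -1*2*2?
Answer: -260/7 ≈ -37.143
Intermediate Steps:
b = -7 (b = -3 - 1*2*2 = -3 - 2*2 = -3 - 4 = -7)
c(Z, l) = -2 (c(Z, l) = -2 + 0 = -2)
B(J, F) = -J/7 (B(J, F) = J/(-7) = J*(-⅐) = -J/7)
(B(-5, -10)*26)*c(-6, -5) = (-⅐*(-5)*26)*(-2) = ((5/7)*26)*(-2) = (130/7)*(-2) = -260/7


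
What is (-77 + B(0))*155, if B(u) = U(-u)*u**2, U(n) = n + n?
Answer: -11935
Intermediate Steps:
U(n) = 2*n
B(u) = -2*u**3 (B(u) = (2*(-u))*u**2 = (-2*u)*u**2 = -2*u**3)
(-77 + B(0))*155 = (-77 - 2*0**3)*155 = (-77 - 2*0)*155 = (-77 + 0)*155 = -77*155 = -11935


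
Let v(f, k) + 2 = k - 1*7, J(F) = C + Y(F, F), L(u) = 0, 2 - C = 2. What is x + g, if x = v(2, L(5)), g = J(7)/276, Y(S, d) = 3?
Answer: -827/92 ≈ -8.9891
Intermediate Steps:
C = 0 (C = 2 - 1*2 = 2 - 2 = 0)
J(F) = 3 (J(F) = 0 + 3 = 3)
g = 1/92 (g = 3/276 = 3*(1/276) = 1/92 ≈ 0.010870)
v(f, k) = -9 + k (v(f, k) = -2 + (k - 1*7) = -2 + (k - 7) = -2 + (-7 + k) = -9 + k)
x = -9 (x = -9 + 0 = -9)
x + g = -9 + 1/92 = -827/92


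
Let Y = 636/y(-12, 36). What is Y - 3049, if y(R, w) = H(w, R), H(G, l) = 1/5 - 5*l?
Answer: -914569/301 ≈ -3038.4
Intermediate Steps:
H(G, l) = ⅕ - 5*l
y(R, w) = ⅕ - 5*R
Y = 3180/301 (Y = 636/(⅕ - 5*(-12)) = 636/(⅕ + 60) = 636/(301/5) = 636*(5/301) = 3180/301 ≈ 10.565)
Y - 3049 = 3180/301 - 3049 = -914569/301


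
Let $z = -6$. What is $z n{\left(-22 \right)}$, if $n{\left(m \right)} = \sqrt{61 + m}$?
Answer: $- 6 \sqrt{39} \approx -37.47$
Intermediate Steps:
$z n{\left(-22 \right)} = - 6 \sqrt{61 - 22} = - 6 \sqrt{39}$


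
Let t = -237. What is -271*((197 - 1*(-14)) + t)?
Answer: 7046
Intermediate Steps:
-271*((197 - 1*(-14)) + t) = -271*((197 - 1*(-14)) - 237) = -271*((197 + 14) - 237) = -271*(211 - 237) = -271*(-26) = 7046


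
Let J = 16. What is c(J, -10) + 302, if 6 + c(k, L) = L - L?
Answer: 296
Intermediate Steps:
c(k, L) = -6 (c(k, L) = -6 + (L - L) = -6 + 0 = -6)
c(J, -10) + 302 = -6 + 302 = 296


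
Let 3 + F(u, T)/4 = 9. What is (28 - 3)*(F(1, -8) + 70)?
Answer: 2350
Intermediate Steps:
F(u, T) = 24 (F(u, T) = -12 + 4*9 = -12 + 36 = 24)
(28 - 3)*(F(1, -8) + 70) = (28 - 3)*(24 + 70) = 25*94 = 2350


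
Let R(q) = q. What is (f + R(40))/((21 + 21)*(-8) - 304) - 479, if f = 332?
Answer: -76733/160 ≈ -479.58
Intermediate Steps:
(f + R(40))/((21 + 21)*(-8) - 304) - 479 = (332 + 40)/((21 + 21)*(-8) - 304) - 479 = 372/(42*(-8) - 304) - 479 = 372/(-336 - 304) - 479 = 372/(-640) - 479 = 372*(-1/640) - 479 = -93/160 - 479 = -76733/160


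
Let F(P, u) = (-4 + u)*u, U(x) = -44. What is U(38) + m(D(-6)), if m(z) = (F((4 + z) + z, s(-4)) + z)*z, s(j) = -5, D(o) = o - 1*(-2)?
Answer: -208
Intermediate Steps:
D(o) = 2 + o (D(o) = o + 2 = 2 + o)
F(P, u) = u*(-4 + u)
m(z) = z*(45 + z) (m(z) = (-5*(-4 - 5) + z)*z = (-5*(-9) + z)*z = (45 + z)*z = z*(45 + z))
U(38) + m(D(-6)) = -44 + (2 - 6)*(45 + (2 - 6)) = -44 - 4*(45 - 4) = -44 - 4*41 = -44 - 164 = -208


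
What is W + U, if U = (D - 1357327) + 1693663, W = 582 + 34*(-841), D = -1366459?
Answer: -1058135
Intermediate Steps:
W = -28012 (W = 582 - 28594 = -28012)
U = -1030123 (U = (-1366459 - 1357327) + 1693663 = -2723786 + 1693663 = -1030123)
W + U = -28012 - 1030123 = -1058135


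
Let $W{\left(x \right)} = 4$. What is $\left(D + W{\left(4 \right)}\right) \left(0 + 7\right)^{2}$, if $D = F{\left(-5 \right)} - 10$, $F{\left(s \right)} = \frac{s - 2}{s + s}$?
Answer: $- \frac{2597}{10} \approx -259.7$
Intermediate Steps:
$F{\left(s \right)} = \frac{-2 + s}{2 s}$ ($F{\left(s \right)} = \frac{s - 2}{2 s} = \left(-2 + s\right) \frac{1}{2 s} = \frac{-2 + s}{2 s}$)
$D = - \frac{93}{10}$ ($D = \frac{-2 - 5}{2 \left(-5\right)} - 10 = \frac{1}{2} \left(- \frac{1}{5}\right) \left(-7\right) - 10 = \frac{7}{10} - 10 = - \frac{93}{10} \approx -9.3$)
$\left(D + W{\left(4 \right)}\right) \left(0 + 7\right)^{2} = \left(- \frac{93}{10} + 4\right) \left(0 + 7\right)^{2} = - \frac{53 \cdot 7^{2}}{10} = \left(- \frac{53}{10}\right) 49 = - \frac{2597}{10}$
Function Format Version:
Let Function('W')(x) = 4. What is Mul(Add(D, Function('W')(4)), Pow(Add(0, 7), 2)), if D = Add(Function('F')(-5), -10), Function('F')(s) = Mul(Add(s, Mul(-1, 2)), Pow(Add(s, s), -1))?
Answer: Rational(-2597, 10) ≈ -259.70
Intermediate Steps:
Function('F')(s) = Mul(Rational(1, 2), Pow(s, -1), Add(-2, s)) (Function('F')(s) = Mul(Add(s, -2), Pow(Mul(2, s), -1)) = Mul(Add(-2, s), Mul(Rational(1, 2), Pow(s, -1))) = Mul(Rational(1, 2), Pow(s, -1), Add(-2, s)))
D = Rational(-93, 10) (D = Add(Mul(Rational(1, 2), Pow(-5, -1), Add(-2, -5)), -10) = Add(Mul(Rational(1, 2), Rational(-1, 5), -7), -10) = Add(Rational(7, 10), -10) = Rational(-93, 10) ≈ -9.3000)
Mul(Add(D, Function('W')(4)), Pow(Add(0, 7), 2)) = Mul(Add(Rational(-93, 10), 4), Pow(Add(0, 7), 2)) = Mul(Rational(-53, 10), Pow(7, 2)) = Mul(Rational(-53, 10), 49) = Rational(-2597, 10)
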